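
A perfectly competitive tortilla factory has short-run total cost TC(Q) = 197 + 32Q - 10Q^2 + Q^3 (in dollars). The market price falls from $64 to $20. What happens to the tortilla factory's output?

Output falls from 8 to 6

AVC = 32 - 10Q + Q^2, minimized at Q = 5 where min AVC = $7. MC = 32 - 20Q + 3Q^2.
At P = $64 ≥ min AVC, set P = MC on the rising branch: Q = 8.
At P = $20 ≥ min AVC, set P = MC: Q = 6. The firm stays open but cuts output.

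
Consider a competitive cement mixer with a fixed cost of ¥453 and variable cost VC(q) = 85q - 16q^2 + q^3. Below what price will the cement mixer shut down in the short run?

¥21 per unit

The shutdown price is the minimum of AVC. VC = 85q - 16q^2 + q^3, so AVC = 85 - 16q + q^2.
At the minimum of AVC, MC = AVC. MC = 85 - 32q + 3q^2; setting MC = AVC gives 2q^2 - 16q = 0, so q = 8. min AVC = 21.
The firm shuts down for any P below ¥21.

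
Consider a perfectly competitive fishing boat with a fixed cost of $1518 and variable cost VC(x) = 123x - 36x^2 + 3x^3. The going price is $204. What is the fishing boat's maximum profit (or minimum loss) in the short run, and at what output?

AVC = 123 - 36x + 3x^2 has its minimum $15 at x = 6; price $204 clears that bar, so the firm operates.
With MC = 123 - 72x + 9x^2, P = MC on the upward-sloping part at x* = 9.
TR = 204·9 = 1836. TC = 1518 + 378 = 1896. Profit = 1836 − 1896 = -$60.
By producing, the firm covers all variable cost plus $1458 of fixed cost; shutting down would lose the full $1518.

Profit = -$60 at x = 9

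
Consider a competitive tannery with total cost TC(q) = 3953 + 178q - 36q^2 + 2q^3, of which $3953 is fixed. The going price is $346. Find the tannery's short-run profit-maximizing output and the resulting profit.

AVC = 178 - 36q + 2q^2 has its minimum $16 at q = 9; price $346 clears that bar, so the firm operates.
With MC = 178 - 72q + 6q^2, P = MC on the upward-sloping part at q* = 14.
TR = 346·14 = 4844. TC = 3953 + 924 = 4877. Profit = 4844 − 4877 = -$33.
Shutting down would mean losing the fixed cost of $3953, so operating at a loss of $33 is better by $3920.

Profit = -$33 at q = 14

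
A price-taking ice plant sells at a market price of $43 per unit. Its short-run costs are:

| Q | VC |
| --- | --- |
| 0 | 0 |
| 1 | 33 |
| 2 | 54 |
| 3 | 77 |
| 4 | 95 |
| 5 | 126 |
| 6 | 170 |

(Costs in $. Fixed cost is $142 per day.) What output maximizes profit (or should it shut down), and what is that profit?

Q = 5; profit = -$53

Compute π = P·Q − TC at each output: Q=0: -142; Q=1: -132; Q=2: -110; Q=3: -90; Q=4: -65; Q=5: -53; Q=6: -54.
Profit is maximized at Q = 5. AVC there is 126/5 = $25.20 ≤ P, so producing beats shutting down (which would give -$142).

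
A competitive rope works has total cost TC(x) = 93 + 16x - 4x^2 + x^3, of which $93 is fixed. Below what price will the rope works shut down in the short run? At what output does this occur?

$12 per unit, at x = 2

The shutdown price is the minimum of AVC. VC = 16x - 4x^2 + x^3, so AVC = 16 - 4x + x^2.
At the minimum of AVC, MC = AVC. MC = 16 - 8x + 3x^2; setting MC = AVC gives 2x^2 - 4x = 0, so x = 2. min AVC = 12.
The firm shuts down for any P below $12.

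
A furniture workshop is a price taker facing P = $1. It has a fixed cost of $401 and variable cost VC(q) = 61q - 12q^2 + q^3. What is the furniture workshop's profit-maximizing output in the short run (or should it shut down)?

Shut down

Variable cost is VC = 61q - 12q^2 + q^3, so AVC = VC/q = 61 - 12q + q^2 and MC = dTC/dq = 61 - 24q + 3q^2.
AVC hits its minimum where MC = AVC, at q = 6, giving min AVC = 61 - 12·6 + 6^2 = $25.
With P < min AVC ($1 < $25), every unit sold adds to the loss.
Shutting down limits the loss to fixed cost, $401.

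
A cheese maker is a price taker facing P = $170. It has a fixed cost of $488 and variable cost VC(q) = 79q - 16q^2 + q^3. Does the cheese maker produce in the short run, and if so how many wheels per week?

Produce at q = 13

Strip out fixed cost: VC = 79q - 16q^2 + q^3. Then AVC = 79 - 16q + q^2 and MC = 79 - 32q + 3q^2.
The AVC parabola has its vertex at q = 16/2 = 8, where AVC = 79 - 16·8 + 8^2 = $15.
P = $170 exceeds min AVC = $15, so the firm stays open.
P = MC gives -91 - 32q + 3q^2 = 0, with roots -7/3 and 13. Take the larger (rising MC): q* = 13.
Check: AVC at q = 13 is $40 ≤ P, so revenue covers variable cost.
Profit = P·q − TC = 170·13 − 1008 = $1202.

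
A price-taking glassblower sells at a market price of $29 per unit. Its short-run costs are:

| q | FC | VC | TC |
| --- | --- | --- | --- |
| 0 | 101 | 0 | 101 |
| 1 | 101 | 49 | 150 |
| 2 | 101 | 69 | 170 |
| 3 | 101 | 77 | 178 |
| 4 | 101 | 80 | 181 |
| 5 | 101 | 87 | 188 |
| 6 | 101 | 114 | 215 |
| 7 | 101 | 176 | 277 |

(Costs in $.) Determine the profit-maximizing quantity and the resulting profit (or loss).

Tabulate TR − TC: q=0: -101; q=1: -121; q=2: -112; q=3: -91; q=4: -65; q=5: -43; q=6: -41; q=7: -74.
Profit is maximized at q = 6. AVC there is 114/6 = $19 ≤ P, so producing beats shutting down (which would give -$101).

q = 6; profit = -$41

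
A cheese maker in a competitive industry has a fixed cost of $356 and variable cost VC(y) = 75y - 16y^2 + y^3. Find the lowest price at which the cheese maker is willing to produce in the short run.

$11 per unit

Short-run supply begins at min AVC. From VC = 75y - 16y^2 + y^3, AVC = 75 - 16y + y^2.
At the minimum of AVC, MC = AVC. MC = 75 - 32y + 3y^2; setting MC = AVC gives 2y^2 - 16y = 0, so y = 8. min AVC = 11.
The firm shuts down for any P below $11.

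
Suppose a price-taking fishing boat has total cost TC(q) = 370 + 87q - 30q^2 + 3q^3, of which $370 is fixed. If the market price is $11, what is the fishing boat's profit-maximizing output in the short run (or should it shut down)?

Shut down

From TC, MC = TC'(q) = 87 - 60q + 9q^2 and AVC = VC/q = 87 - 30q + 3q^2.
The AVC parabola has its vertex at q = 30/6 = 5, where AVC = 87 - 30·5 + 3·5^2 = $12.
Since P = $11 < min AVC = $12, price fails to cover variable cost at any output.
The firm minimizes its loss by shutting down and losing only its fixed cost of $370.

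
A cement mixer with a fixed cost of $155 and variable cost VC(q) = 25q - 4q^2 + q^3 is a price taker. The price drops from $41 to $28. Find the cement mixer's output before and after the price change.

Output falls from 4 to 3

MC = 25 - 8q + 3q^2; the shutdown threshold is min AVC = $21 (at q = 2).
With P = $41 above the shutdown price, P = MC gives q = 4.
At P = $28 ≥ min AVC, set P = MC: q = 3. The firm stays open but cuts output.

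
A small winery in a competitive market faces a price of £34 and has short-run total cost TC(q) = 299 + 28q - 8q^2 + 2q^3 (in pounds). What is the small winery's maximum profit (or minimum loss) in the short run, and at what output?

AVC = 28 - 8q + 2q^2 has its minimum £20 at q = 2; price £34 clears that bar, so the firm operates.
With MC = 28 - 16q + 6q^2, P = MC on the upward-sloping part at q* = 3.
TR = 34·3 = 102. TC = 299 + 66 = 365. Profit = 102 − 365 = -£263.
Shutting down would mean losing the fixed cost of £299, so operating at a loss of £263 is better by £36.

Profit = -£263 at q = 3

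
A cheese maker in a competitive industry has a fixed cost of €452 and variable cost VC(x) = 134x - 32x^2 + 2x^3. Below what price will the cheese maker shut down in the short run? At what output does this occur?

€6 per unit, at x = 8

Short-run supply begins at min AVC. From VC = 134x - 32x^2 + 2x^3, AVC = 134 - 32x + 2x^2.
At the minimum of AVC, MC = AVC. MC = 134 - 64x + 6x^2; setting MC = AVC gives 4x^2 - 32x = 0, so x = 8. min AVC = 6.
For P < €6 the firm produces nothing.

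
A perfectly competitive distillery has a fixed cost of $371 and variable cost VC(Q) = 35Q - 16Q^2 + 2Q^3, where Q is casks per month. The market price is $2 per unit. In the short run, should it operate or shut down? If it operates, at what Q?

From TC, MC = TC'(Q) = 35 - 32Q + 6Q^2 and AVC = VC/Q = 35 - 16Q + 2Q^2.
AVC is minimized where dAVC/dQ = -16 + 4Q = 0, at Q = 4; min AVC = 35 - 16·4 + 2·4^2 = $3.
With P < min AVC ($2 < $3), every unit sold adds to the loss.
Shutting down limits the loss to fixed cost, $371.

Shut down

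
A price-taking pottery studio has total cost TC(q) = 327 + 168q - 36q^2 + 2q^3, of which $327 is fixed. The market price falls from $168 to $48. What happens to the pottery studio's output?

MC = 168 - 72q + 6q^2; the shutdown threshold is min AVC = $6 (at q = 9).
With P = $168 above the shutdown price, P = MC gives q = 12.
At P = $48 ≥ min AVC, set P = MC: q = 10. The firm stays open but cuts output.

Output falls from 12 to 10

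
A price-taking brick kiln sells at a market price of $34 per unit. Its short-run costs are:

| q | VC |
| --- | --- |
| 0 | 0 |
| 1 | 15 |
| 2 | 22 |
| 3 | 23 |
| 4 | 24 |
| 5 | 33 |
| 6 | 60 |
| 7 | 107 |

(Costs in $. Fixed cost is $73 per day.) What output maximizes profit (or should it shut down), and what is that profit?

q = 6; profit = $71

Compute π = P·q − TC at each output: q=0: -73; q=1: -54; q=2: -27; q=3: 6; q=4: 39; q=5: 64; q=6: 71; q=7: 58.
Profit is maximized at q = 6. AVC there is 60/6 = $10 ≤ P, so producing beats shutting down (which would give -$73).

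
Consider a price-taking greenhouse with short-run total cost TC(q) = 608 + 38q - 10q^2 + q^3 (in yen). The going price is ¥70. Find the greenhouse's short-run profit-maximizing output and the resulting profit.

AVC = 38 - 10q + q^2; min AVC = ¥13 at q = 5. Since P = ¥70 ≥ min AVC, the firm produces.
With MC = 38 - 20q + 3q^2, P = MC on the upward-sloping part at q* = 8.
TR = 70·8 = 560. TC = 608 + 176 = 784. Profit = 560 − 784 = -¥224.
By producing, the firm covers all variable cost plus ¥384 of fixed cost; shutting down would lose the full ¥608.

Profit = -¥224 at q = 8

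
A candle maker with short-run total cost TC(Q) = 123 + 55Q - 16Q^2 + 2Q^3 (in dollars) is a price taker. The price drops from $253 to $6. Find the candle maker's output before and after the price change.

AVC = 55 - 16Q + 2Q^2, minimized at Q = 4 where min AVC = $23. MC = 55 - 32Q + 6Q^2.
With P = $253 above the shutdown price, P = MC gives Q = 9.
At P = $6 < min AVC = $23, price no longer covers variable cost at any output, so the firm shuts down: Q = 0.

Output falls from 9 to 0 (the firm shuts down)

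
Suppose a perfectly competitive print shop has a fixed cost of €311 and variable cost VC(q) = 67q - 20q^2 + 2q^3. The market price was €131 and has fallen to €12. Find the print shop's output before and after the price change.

MC = 67 - 40q + 6q^2; the shutdown threshold is min AVC = €17 (at q = 5).
With P = €131 above the shutdown price, P = MC gives q = 8.
At P = €12 < min AVC = €17, price no longer covers variable cost at any output, so the firm shuts down: q = 0.

Output falls from 8 to 0 (the firm shuts down)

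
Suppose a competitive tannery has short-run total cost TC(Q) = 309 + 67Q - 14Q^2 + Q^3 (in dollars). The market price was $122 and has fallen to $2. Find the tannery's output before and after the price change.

Output falls from 11 to 0 (the firm shuts down)

MC = 67 - 28Q + 3Q^2; the shutdown threshold is min AVC = $18 (at Q = 7).
With P = $122 above the shutdown price, P = MC gives Q = 11.
At P = $2 < min AVC = $18, price no longer covers variable cost at any output, so the firm shuts down: Q = 0.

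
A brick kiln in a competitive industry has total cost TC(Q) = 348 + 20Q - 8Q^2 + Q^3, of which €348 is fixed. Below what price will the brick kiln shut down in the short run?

The firm shuts down when price falls below the minimum of average variable cost. AVC = VC/Q = 20 - 8Q + Q^2.
At the minimum of AVC, MC = AVC. MC = 20 - 16Q + 3Q^2; setting MC = AVC gives 2Q^2 - 8Q = 0, so Q = 4. min AVC = 4.
For P < €4 the firm produces nothing.

€4 per unit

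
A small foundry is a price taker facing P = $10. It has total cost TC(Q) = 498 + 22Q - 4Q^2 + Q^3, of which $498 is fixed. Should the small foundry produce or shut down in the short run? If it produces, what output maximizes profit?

Shut down

From TC, MC = TC'(Q) = 22 - 8Q + 3Q^2 and AVC = VC/Q = 22 - 4Q + Q^2.
The AVC parabola has its vertex at Q = 4/2 = 2, where AVC = 22 - 4·2 + 2^2 = $18.
P = $10 lies below min AVC = $18; no output level covers variable cost.
The firm minimizes its loss by shutting down and losing only its fixed cost of $498.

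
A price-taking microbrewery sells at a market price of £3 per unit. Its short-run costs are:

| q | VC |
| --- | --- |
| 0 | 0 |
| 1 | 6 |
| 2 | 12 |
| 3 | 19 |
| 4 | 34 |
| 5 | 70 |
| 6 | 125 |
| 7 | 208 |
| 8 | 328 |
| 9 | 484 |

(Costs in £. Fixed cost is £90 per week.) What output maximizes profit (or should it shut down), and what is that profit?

Compute π = P·q − TC at each output: q=0: -90; q=1: -93; q=2: -96; q=3: -100; q=4: -112; q=5: -145; q=6: -197; q=7: -277; q=8: -394; q=9: -547.
Profit is highest at q = 0. Equivalently, the lowest AVC in the table is 6/1 ≈ £6 at q = 1, and P = £3 falls below it — price never covers variable cost, so the firm shuts down and loses only its fixed cost.

q = 0 (shut down); profit = -£90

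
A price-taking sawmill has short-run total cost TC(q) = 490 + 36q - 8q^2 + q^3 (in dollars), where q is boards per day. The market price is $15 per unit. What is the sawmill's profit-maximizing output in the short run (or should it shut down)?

Shut down

Variable cost is VC = 36q - 8q^2 + q^3, so AVC = VC/q = 36 - 8q + q^2 and MC = dTC/dq = 36 - 16q + 3q^2.
AVC is minimized where dAVC/dq = -8 + 2q = 0, at q = 4; min AVC = 36 - 8·4 + 4^2 = $20.
P = $15 lies below min AVC = $20; no output level covers variable cost.
Shutting down limits the loss to fixed cost, $490.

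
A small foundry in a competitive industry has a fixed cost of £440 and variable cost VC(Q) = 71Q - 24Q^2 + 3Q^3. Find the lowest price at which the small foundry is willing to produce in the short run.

£23 per unit

The firm shuts down when price falls below the minimum of average variable cost. AVC = VC/Q = 71 - 24Q + 3Q^2.
dAVC/dQ = -24 + 6Q = 0 gives Q = 4. min AVC = 71 - 24·4 + 3·4^2 = 23.
The firm shuts down for any P below £23.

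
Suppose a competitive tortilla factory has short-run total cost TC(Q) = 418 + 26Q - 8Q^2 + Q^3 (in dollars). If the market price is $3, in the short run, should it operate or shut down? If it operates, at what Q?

Strip out fixed cost: VC = 26Q - 8Q^2 + Q^3. Then AVC = 26 - 8Q + Q^2 and MC = 26 - 16Q + 3Q^2.
AVC hits its minimum where MC = AVC, at Q = 4, giving min AVC = 26 - 8·4 + 4^2 = $10.
P = $3 lies below min AVC = $10; no output level covers variable cost.
Shutting down limits the loss to fixed cost, $418.

Shut down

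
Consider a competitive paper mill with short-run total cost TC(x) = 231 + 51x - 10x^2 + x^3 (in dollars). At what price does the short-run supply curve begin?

Short-run supply begins at min AVC. From VC = 51x - 10x^2 + x^3, AVC = 51 - 10x + x^2.
At the minimum of AVC, MC = AVC. MC = 51 - 20x + 3x^2; setting MC = AVC gives 2x^2 - 10x = 0, so x = 5. min AVC = 26.
So the shutdown price is $26.

$26 per unit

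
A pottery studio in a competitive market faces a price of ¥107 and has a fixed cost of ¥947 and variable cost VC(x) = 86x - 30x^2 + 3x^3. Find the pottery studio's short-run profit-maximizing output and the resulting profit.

Profit = -¥359 at x = 7

AVC = 86 - 30x + 3x^2 has its minimum ¥11 at x = 5; price ¥107 clears that bar, so the firm operates.
With MC = 86 - 60x + 9x^2, P = MC on the upward-sloping part at x* = 7.
TR = 107·7 = 749. TC = 947 + 161 = 1108. Profit = 749 − 1108 = -¥359.
That loss of ¥359 beats the ¥947 the firm would lose by shutting down; producing recovers ¥588 of fixed cost.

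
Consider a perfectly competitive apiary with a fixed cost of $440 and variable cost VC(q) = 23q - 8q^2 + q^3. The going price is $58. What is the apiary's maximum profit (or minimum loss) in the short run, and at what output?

Profit = -$146 at q = 7

AVC = 23 - 8q + q^2 has its minimum $7 at q = 4; price $58 clears that bar, so the firm operates.
MC = 23 - 16q + 3q^2. Setting P = MC and taking the root on the rising branch gives q* = 7.
TR = 58·7 = 406. TC = 440 + 112 = 552. Profit = 406 − 552 = -$146.
Shutting down would mean losing the fixed cost of $440, so operating at a loss of $146 is better by $294.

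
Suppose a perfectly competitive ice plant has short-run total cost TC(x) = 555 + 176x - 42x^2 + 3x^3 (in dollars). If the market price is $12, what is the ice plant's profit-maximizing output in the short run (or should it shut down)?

Strip out fixed cost: VC = 176x - 42x^2 + 3x^3. Then AVC = 176 - 42x + 3x^2 and MC = 176 - 84x + 9x^2.
AVC is minimized where dAVC/dx = -42 + 6x = 0, at x = 7; min AVC = 176 - 42·7 + 3·7^2 = $29.
P = $12 lies below min AVC = $29; no output level covers variable cost.
Shutting down limits the loss to fixed cost, $555.

Shut down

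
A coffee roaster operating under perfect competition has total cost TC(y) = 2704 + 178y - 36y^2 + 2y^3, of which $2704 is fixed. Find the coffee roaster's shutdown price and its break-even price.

Shutdown price = $16; break-even price = $256

Shutdown price = min AVC. AVC = 178 - 36y + 2y^2, with vertex at y = 9 and minimum $16.
ATC = 2704/y + 178 - 36y + 2y^2. Setting dATC/dy = −2704/y^2 − 36 + 4y = 0 gives y = 13 (since 4·13^3 − 36·13^2 = 2704).
min ATC = 2704/13 + 178 − 36·13 + 2·13^2 = $256. That is the break-even price.
For $16 ≤ P < $256 the firm produces at a loss; below $16 it shuts down.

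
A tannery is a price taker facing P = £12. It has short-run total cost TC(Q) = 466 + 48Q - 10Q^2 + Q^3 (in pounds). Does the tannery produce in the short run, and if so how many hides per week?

From TC, MC = TC'(Q) = 48 - 20Q + 3Q^2 and AVC = VC/Q = 48 - 10Q + Q^2.
The AVC parabola has its vertex at Q = 10/2 = 5, where AVC = 48 - 10·5 + 5^2 = £23.
P = £12 lies below min AVC = £23; no output level covers variable cost.
Best response: produce nothing and absorb the £466 fixed cost.

Shut down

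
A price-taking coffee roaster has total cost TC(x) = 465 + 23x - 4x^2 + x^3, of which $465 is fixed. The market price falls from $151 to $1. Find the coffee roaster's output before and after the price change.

MC = 23 - 8x + 3x^2; the shutdown threshold is min AVC = $19 (at x = 2).
With P = $151 above the shutdown price, P = MC gives x = 8.
At P = $1 < min AVC = $19, price no longer covers variable cost at any output, so the firm shuts down: x = 0.

Output falls from 8 to 0 (the firm shuts down)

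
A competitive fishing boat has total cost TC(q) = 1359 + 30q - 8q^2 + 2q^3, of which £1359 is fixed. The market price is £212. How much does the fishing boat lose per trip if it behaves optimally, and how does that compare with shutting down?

Profit = -£379 at q = 7

AVC = 30 - 8q + 2q^2; min AVC = £22 at q = 2. Since P = £212 ≥ min AVC, the firm produces.
With MC = 30 - 16q + 6q^2, P = MC on the upward-sloping part at q* = 7.
TR = 212·7 = 1484. TC = 1359 + 504 = 1863. Profit = 1484 − 1863 = -£379.
That loss of £379 beats the £1359 the firm would lose by shutting down; producing recovers £980 of fixed cost.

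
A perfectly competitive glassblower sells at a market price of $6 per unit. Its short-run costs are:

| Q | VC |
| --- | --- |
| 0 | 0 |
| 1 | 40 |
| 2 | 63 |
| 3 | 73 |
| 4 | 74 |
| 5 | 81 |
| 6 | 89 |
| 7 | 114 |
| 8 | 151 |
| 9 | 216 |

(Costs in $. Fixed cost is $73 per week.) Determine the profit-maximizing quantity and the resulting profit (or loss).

Q = 0 (shut down); profit = -$73

Compute π = P·Q − TC at each output: Q=0: -73; Q=1: -107; Q=2: -124; Q=3: -128; Q=4: -123; Q=5: -124; Q=6: -126; Q=7: -145; Q=8: -176; Q=9: -235.
Profit is highest at Q = 0. Equivalently, the lowest AVC in the table is 89/6 ≈ $14.83 at Q = 6, and P = $6 falls below it — price never covers variable cost, so the firm shuts down and loses only its fixed cost.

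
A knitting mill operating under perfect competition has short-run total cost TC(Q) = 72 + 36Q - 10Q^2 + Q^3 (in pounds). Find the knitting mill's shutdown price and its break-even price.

Shutdown price = £11; break-even price = £24

Shutdown price = min AVC. AVC = 36 - 10Q + Q^2, with vertex at Q = 5 and minimum £11.
ATC = 72/Q + 36 - 10Q + Q^2. Setting dATC/dQ = −72/Q^2 − 10 + 2Q = 0 gives Q = 6 (since 2·6^3 − 10·6^2 = 72).
min ATC = 72/6 + 36 − 10·6 + 6^2 = £24. That is the break-even price.
Between these two prices the firm operates at a loss; above £24 it earns a profit.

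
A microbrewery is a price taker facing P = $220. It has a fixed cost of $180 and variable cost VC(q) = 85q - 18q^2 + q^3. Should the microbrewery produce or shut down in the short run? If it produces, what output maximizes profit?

Produce at q = 15

Variable cost is VC = 85q - 18q^2 + q^3, so AVC = VC/q = 85 - 18q + q^2 and MC = dTC/dq = 85 - 36q + 3q^2.
AVC hits its minimum where MC = AVC, at q = 9, giving min AVC = 85 - 18·9 + 9^2 = $4.
Since P = $220 ≥ min AVC = $4, price covers variable cost and the firm should produce.
Set P = MC: 220 = 85 - 36q + 3q^2 → -135 - 36q + 3q^2 = 0. The roots are q = -3 and q = 15; the profit-maximizing output is on the rising part of MC, so q* = 15.
Check: AVC at q = 15 is $40 ≤ P, so revenue covers variable cost.
Profit = P·q − TC = 220·15 − 780 = $2520.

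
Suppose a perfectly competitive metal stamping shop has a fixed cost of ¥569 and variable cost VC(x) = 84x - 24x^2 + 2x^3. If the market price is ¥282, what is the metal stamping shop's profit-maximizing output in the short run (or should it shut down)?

Variable cost is VC = 84x - 24x^2 + 2x^3, so AVC = VC/x = 84 - 24x + 2x^2 and MC = dTC/dx = 84 - 48x + 6x^2.
The AVC parabola has its vertex at x = 24/4 = 6, where AVC = 84 - 24·6 + 2·6^2 = ¥12.
P = ¥282 exceeds min AVC = ¥12, so the firm stays open.
Set P = MC: 282 = 84 - 48x + 6x^2 → -198 - 48x + 6x^2 = 0. The roots are x = -3 and x = 11; the profit-maximizing output is on the rising part of MC, so x* = 11.
Check: AVC at x = 11 is ¥62 ≤ P, so revenue covers variable cost.
Profit = P·x − TC = 282·11 − 1251 = ¥1851.

Produce at x = 11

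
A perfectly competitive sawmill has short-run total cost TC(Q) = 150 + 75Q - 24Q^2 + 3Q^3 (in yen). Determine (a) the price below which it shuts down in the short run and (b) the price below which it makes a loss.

Shutdown price = min AVC. AVC = 75 - 24Q + 3Q^2, with vertex at Q = 4 and minimum ¥27.
ATC = 150/Q + 75 - 24Q + 3Q^2. Setting dATC/dQ = −150/Q^2 − 24 + 6Q = 0 gives Q = 5 (since 6·5^3 − 24·5^2 = 150).
min ATC = 150/5 + 75 − 24·5 + 3·5^2 = ¥60. That is the break-even price.
For ¥27 ≤ P < ¥60 the firm produces at a loss; below ¥27 it shuts down.

Shutdown price = ¥27; break-even price = ¥60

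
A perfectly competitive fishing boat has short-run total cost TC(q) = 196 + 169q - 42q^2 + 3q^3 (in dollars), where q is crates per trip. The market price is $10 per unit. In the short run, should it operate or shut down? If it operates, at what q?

Variable cost is VC = 169q - 42q^2 + 3q^3, so AVC = VC/q = 169 - 42q + 3q^2 and MC = dTC/dq = 169 - 84q + 9q^2.
AVC hits its minimum where MC = AVC, at q = 7, giving min AVC = 169 - 42·7 + 3·7^2 = $22.
P = $10 lies below min AVC = $22; no output level covers variable cost.
Best response: produce nothing and absorb the $196 fixed cost.

Shut down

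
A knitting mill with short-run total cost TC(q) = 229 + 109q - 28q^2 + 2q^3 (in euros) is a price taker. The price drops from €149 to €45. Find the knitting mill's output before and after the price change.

Output falls from 10 to 8

MC = 109 - 56q + 6q^2; the shutdown threshold is min AVC = €11 (at q = 7).
At P = €149 ≥ min AVC, set P = MC on the rising branch: q = 10.
At P = €45 ≥ min AVC, set P = MC: q = 8. The firm stays open but cuts output.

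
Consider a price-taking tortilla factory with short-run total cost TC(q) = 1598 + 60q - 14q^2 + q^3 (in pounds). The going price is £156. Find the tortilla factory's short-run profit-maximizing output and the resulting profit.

AVC = 60 - 14q + q^2; min AVC = £11 at q = 7. Since P = £156 ≥ min AVC, the firm produces.
With MC = 60 - 28q + 3q^2, P = MC on the upward-sloping part at q* = 12.
TR = 156·12 = 1872. TC = 1598 + 432 = 2030. Profit = 1872 − 2030 = -£158.
Shutting down would mean losing the fixed cost of £1598, so operating at a loss of £158 is better by £1440.

Profit = -£158 at q = 12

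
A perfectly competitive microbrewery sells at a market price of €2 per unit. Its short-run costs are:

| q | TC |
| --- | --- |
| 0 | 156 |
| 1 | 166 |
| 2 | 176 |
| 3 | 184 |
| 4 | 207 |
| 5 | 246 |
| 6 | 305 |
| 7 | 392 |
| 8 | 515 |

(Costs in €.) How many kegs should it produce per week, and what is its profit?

q = 0 (shut down); profit = -€156

Tabulate TR − TC: q=0: -156; q=1: -164; q=2: -172; q=3: -178; q=4: -199; q=5: -236; q=6: -293; q=7: -378; q=8: -499.
Profit is highest at q = 0. Equivalently, the lowest AVC in the table is 28/3 ≈ €9.33 at q = 3, and P = €2 falls below it — price never covers variable cost, so the firm shuts down and loses only its fixed cost.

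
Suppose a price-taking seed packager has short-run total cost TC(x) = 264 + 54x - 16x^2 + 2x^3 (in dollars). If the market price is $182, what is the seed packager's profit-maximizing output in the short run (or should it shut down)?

Variable cost is VC = 54x - 16x^2 + 2x^3, so AVC = VC/x = 54 - 16x + 2x^2 and MC = dTC/dx = 54 - 32x + 6x^2.
AVC hits its minimum where MC = AVC, at x = 4, giving min AVC = 54 - 16·4 + 2·4^2 = $22.
Because $182 ≥ $22, revenue can cover variable cost; the firm operates.
Solving P = MC: -128 - 32x + 6x^2 = 0 ⇒ x = -8/3 or 8. On the upward-sloping branch, x* = 8.
Check: AVC at x = 8 is $54 ≤ P, so revenue covers variable cost.
Profit = P·x − TC = 182·8 − 696 = $760.

Produce at x = 8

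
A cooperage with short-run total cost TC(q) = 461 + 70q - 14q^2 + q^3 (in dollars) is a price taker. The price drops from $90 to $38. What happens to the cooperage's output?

AVC = 70 - 14q + q^2, minimized at q = 7 where min AVC = $21. MC = 70 - 28q + 3q^2.
At P = $90 ≥ min AVC, set P = MC on the rising branch: q = 10.
At P = $38 ≥ min AVC, set P = MC: q = 8. The firm stays open but cuts output.

Output falls from 10 to 8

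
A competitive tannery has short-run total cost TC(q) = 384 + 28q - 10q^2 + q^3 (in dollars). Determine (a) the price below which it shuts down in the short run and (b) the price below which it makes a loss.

Shutdown price = $3; break-even price = $60

AVC = 28 - 10q + q^2; minimized at q = 5, giving min AVC = $3. That is the shutdown price.
ATC = 384/q + 28 - 10q + q^2. Setting dATC/dq = −384/q^2 − 10 + 2q = 0 gives q = 8 (since 2·8^3 − 10·8^2 = 384).
min ATC = 384/8 + 28 − 10·8 + 8^2 = $60. That is the break-even price.
Between these two prices the firm operates at a loss; above $60 it earns a profit.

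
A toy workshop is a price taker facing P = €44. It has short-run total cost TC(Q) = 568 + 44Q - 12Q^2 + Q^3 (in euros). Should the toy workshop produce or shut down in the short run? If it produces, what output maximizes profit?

Variable cost is VC = 44Q - 12Q^2 + Q^3, so AVC = VC/Q = 44 - 12Q + Q^2 and MC = dTC/dQ = 44 - 24Q + 3Q^2.
AVC hits its minimum where MC = AVC, at Q = 6, giving min AVC = 44 - 12·6 + 6^2 = €8.
Since P = €44 ≥ min AVC = €8, price covers variable cost and the firm should produce.
Solving P = MC: -24Q + 3Q^2 = 0 ⇒ Q = 0 or 8. On the upward-sloping branch, Q* = 8.
Check: AVC at Q = 8 is €12 ≤ P, so revenue covers variable cost.
Profit = P·Q − TC = 44·8 − 664 = -€312, a loss, but smaller than the €568 fixed cost the firm would lose by shutting down.

Produce at Q = 8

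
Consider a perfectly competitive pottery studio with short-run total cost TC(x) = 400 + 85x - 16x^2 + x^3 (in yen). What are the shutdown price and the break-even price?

Shutdown price = ¥21; break-even price = ¥65

Shutdown price = min AVC. AVC = 85 - 16x + x^2, with vertex at x = 8 and minimum ¥21.
ATC = 400/x + 85 - 16x + x^2. Setting dATC/dx = −400/x^2 − 16 + 2x = 0 gives x = 10 (since 2·10^3 − 16·10^2 = 400).
min ATC = 400/10 + 85 − 16·10 + 10^2 = ¥65. That is the break-even price.
Between these two prices the firm operates at a loss; above ¥65 it earns a profit.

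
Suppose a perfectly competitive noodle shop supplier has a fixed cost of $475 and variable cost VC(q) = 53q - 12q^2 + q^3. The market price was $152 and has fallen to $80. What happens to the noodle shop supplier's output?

Output falls from 11 to 9

AVC = 53 - 12q + q^2, minimized at q = 6 where min AVC = $17. MC = 53 - 24q + 3q^2.
At P = $152 ≥ min AVC, set P = MC on the rising branch: q = 11.
At P = $80 ≥ min AVC, set P = MC: q = 9. The firm stays open but cuts output.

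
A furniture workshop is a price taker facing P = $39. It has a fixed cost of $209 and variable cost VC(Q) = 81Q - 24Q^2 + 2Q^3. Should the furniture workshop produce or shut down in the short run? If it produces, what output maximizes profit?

Strip out fixed cost: VC = 81Q - 24Q^2 + 2Q^3. Then AVC = 81 - 24Q + 2Q^2 and MC = 81 - 48Q + 6Q^2.
AVC is minimized where dAVC/dQ = -24 + 4Q = 0, at Q = 6; min AVC = 81 - 24·6 + 2·6^2 = $9.
P = $39 exceeds min AVC = $9, so the firm stays open.
Set P = MC: 39 = 81 - 48Q + 6Q^2 → 42 - 48Q + 6Q^2 = 0. The roots are Q = 1 and Q = 7; the profit-maximizing output is on the rising part of MC, so Q* = 7.
Check: AVC at Q = 7 is $11 ≤ P, so revenue covers variable cost.
Profit = P·Q − TC = 39·7 − 286 = -$13, a loss, but smaller than the $209 fixed cost the firm would lose by shutting down.

Produce at Q = 7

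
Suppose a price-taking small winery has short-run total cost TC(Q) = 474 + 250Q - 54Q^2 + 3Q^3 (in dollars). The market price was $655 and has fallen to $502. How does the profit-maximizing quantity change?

AVC = 250 - 54Q + 3Q^2, minimized at Q = 9 where min AVC = $7. MC = 250 - 108Q + 9Q^2.
At P = $655 ≥ min AVC, set P = MC on the rising branch: Q = 15.
At P = $502 ≥ min AVC, set P = MC: Q = 14. The firm stays open but cuts output.

Output falls from 15 to 14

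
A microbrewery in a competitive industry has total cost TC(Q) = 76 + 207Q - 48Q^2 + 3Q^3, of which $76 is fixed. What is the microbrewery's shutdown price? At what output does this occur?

The firm shuts down when price falls below the minimum of average variable cost. AVC = VC/Q = 207 - 48Q + 3Q^2.
dAVC/dQ = -48 + 6Q = 0 gives Q = 8. min AVC = 207 - 48·8 + 3·8^2 = 15.
The firm shuts down for any P below $15.

$15 per unit, at Q = 8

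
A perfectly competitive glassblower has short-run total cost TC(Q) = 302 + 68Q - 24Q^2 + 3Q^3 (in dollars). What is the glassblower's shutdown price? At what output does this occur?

$20 per unit, at Q = 4

Short-run supply begins at min AVC. From VC = 68Q - 24Q^2 + 3Q^3, AVC = 68 - 24Q + 3Q^2.
dAVC/dQ = -24 + 6Q = 0 gives Q = 4. min AVC = 68 - 24·4 + 3·4^2 = 20.
The firm shuts down for any P below $20.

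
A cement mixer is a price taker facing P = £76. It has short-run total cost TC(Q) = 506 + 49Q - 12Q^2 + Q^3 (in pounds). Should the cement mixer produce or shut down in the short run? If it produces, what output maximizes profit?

Produce at Q = 9

Strip out fixed cost: VC = 49Q - 12Q^2 + Q^3. Then AVC = 49 - 12Q + Q^2 and MC = 49 - 24Q + 3Q^2.
AVC is minimized where dAVC/dQ = -12 + 2Q = 0, at Q = 6; min AVC = 49 - 12·6 + 6^2 = £13.
P = £76 exceeds min AVC = £13, so the firm stays open.
P = MC gives -27 - 24Q + 3Q^2 = 0, with roots -1 and 9. Take the larger (rising MC): Q* = 9.
Check: AVC at Q = 9 is £22 ≤ P, so revenue covers variable cost.
Profit = P·Q − TC = 76·9 − 704 = -£20, a loss, but smaller than the £506 fixed cost the firm would lose by shutting down.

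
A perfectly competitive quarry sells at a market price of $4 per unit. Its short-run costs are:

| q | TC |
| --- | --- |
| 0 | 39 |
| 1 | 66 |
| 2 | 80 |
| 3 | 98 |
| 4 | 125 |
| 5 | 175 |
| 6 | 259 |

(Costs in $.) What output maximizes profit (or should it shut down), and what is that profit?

q = 0 (shut down); profit = -$39

Tabulate TR − TC: q=0: -39; q=1: -62; q=2: -72; q=3: -86; q=4: -109; q=5: -155; q=6: -235.
Profit is highest at q = 0. Equivalently, the lowest AVC in the table is 59/3 ≈ $19.67 at q = 3, and P = $4 falls below it — price never covers variable cost, so the firm shuts down and loses only its fixed cost.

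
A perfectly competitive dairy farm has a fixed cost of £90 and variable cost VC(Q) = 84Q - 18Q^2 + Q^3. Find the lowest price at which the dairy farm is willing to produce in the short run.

Short-run supply begins at min AVC. From VC = 84Q - 18Q^2 + Q^3, AVC = 84 - 18Q + Q^2.
dAVC/dQ = -18 + 2Q = 0 gives Q = 9. min AVC = 84 - 18·9 + 9^2 = 3.
So the shutdown price is £3.

£3 per unit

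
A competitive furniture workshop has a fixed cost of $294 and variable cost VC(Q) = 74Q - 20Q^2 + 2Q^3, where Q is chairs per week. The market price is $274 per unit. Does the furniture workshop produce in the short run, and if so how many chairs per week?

Strip out fixed cost: VC = 74Q - 20Q^2 + 2Q^3. Then AVC = 74 - 20Q + 2Q^2 and MC = 74 - 40Q + 6Q^2.
AVC is minimized where dAVC/dQ = -20 + 4Q = 0, at Q = 5; min AVC = 74 - 20·5 + 2·5^2 = $24.
Since P = $274 ≥ min AVC = $24, price covers variable cost and the firm should produce.
Solving P = MC: -200 - 40Q + 6Q^2 = 0 ⇒ Q = -10/3 or 10. On the upward-sloping branch, Q* = 10.
Check: AVC at Q = 10 is $74 ≤ P, so revenue covers variable cost.
Profit = P·Q − TC = 274·10 − 1034 = $1706.

Produce at Q = 10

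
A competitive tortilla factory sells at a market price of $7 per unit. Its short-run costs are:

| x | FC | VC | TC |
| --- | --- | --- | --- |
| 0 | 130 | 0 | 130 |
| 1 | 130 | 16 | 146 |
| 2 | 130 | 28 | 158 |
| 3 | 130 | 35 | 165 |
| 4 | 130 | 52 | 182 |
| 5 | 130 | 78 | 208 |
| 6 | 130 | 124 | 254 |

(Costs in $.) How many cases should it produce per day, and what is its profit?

x = 0 (shut down); profit = -$130

Profit at each row (π = 7x − TC): x=0: -130; x=1: -139; x=2: -144; x=3: -144; x=4: -154; x=5: -173; x=6: -212.
Profit is highest at x = 0. Equivalently, the lowest AVC in the table is 35/3 ≈ $11.67 at x = 3, and P = $7 falls below it — price never covers variable cost, so the firm shuts down and loses only its fixed cost.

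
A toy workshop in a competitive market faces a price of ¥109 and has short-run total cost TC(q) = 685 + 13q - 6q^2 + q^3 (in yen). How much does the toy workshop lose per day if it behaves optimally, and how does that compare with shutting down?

Profit = -¥45 at q = 8

AVC = 13 - 6q + q^2 has its minimum ¥4 at q = 3; price ¥109 clears that bar, so the firm operates.
MC = 13 - 12q + 3q^2. Setting P = MC and taking the root on the rising branch gives q* = 8.
TR = 109·8 = 872. TC = 685 + 232 = 917. Profit = 872 − 917 = -¥45.
By producing, the firm covers all variable cost plus ¥640 of fixed cost; shutting down would lose the full ¥685.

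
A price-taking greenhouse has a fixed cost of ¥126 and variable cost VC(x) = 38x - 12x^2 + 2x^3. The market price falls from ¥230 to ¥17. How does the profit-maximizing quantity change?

Output falls from 8 to 0 (the firm shuts down)

MC = 38 - 24x + 6x^2; the shutdown threshold is min AVC = ¥20 (at x = 3).
With P = ¥230 above the shutdown price, P = MC gives x = 8.
At P = ¥17 < min AVC = ¥20, price no longer covers variable cost at any output, so the firm shuts down: x = 0.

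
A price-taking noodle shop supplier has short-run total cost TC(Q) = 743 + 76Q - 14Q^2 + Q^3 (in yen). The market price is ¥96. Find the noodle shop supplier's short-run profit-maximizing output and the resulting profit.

Profit = -¥143 at Q = 10

AVC = 76 - 14Q + Q^2; min AVC = ¥27 at Q = 7. Since P = ¥96 ≥ min AVC, the firm produces.
With MC = 76 - 28Q + 3Q^2, P = MC on the upward-sloping part at Q* = 10.
TR = 96·10 = 960. TC = 743 + 360 = 1103. Profit = 960 − 1103 = -¥143.
That loss of ¥143 beats the ¥743 the firm would lose by shutting down; producing recovers ¥600 of fixed cost.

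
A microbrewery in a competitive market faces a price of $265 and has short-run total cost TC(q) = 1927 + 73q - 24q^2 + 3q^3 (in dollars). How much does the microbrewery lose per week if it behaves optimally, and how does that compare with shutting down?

Profit = -$391 at q = 8

AVC = 73 - 24q + 3q^2; min AVC = $25 at q = 4. Since P = $265 ≥ min AVC, the firm produces.
With MC = 73 - 48q + 9q^2, P = MC on the upward-sloping part at q* = 8.
TR = 265·8 = 2120. TC = 1927 + 584 = 2511. Profit = 2120 − 2511 = -$391.
That loss of $391 beats the $1927 the firm would lose by shutting down; producing recovers $1536 of fixed cost.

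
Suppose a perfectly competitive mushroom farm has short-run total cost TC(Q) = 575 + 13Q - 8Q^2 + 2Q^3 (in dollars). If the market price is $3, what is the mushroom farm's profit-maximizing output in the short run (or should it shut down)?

Strip out fixed cost: VC = 13Q - 8Q^2 + 2Q^3. Then AVC = 13 - 8Q + 2Q^2 and MC = 13 - 16Q + 6Q^2.
AVC hits its minimum where MC = AVC, at Q = 2, giving min AVC = 13 - 8·2 + 2·2^2 = $5.
With P < min AVC ($3 < $5), every unit sold adds to the loss.
Shutting down limits the loss to fixed cost, $575.

Shut down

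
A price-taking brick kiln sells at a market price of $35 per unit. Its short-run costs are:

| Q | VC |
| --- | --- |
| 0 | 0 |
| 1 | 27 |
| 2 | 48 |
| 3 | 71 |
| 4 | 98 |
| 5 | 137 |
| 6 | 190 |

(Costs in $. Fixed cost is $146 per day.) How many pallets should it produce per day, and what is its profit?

Q = 4; profit = -$104

Tabulate TR − TC: Q=0: -146; Q=1: -138; Q=2: -124; Q=3: -112; Q=4: -104; Q=5: -108; Q=6: -126.
Profit is maximized at Q = 4. AVC there is 98/4 = $24.50 ≤ P, so producing beats shutting down (which would give -$146).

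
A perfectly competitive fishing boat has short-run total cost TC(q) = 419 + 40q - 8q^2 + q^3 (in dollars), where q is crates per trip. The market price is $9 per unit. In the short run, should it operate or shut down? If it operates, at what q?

Variable cost is VC = 40q - 8q^2 + q^3, so AVC = VC/q = 40 - 8q + q^2 and MC = dTC/dq = 40 - 16q + 3q^2.
AVC hits its minimum where MC = AVC, at q = 4, giving min AVC = 40 - 8·4 + 4^2 = $24.
Since P = $9 < min AVC = $24, price fails to cover variable cost at any output.
The firm minimizes its loss by shutting down and losing only its fixed cost of $419.

Shut down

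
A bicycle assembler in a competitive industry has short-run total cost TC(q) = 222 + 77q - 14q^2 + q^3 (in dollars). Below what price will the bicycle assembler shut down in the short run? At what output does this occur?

Short-run supply begins at min AVC. From VC = 77q - 14q^2 + q^3, AVC = 77 - 14q + q^2.
At the minimum of AVC, MC = AVC. MC = 77 - 28q + 3q^2; setting MC = AVC gives 2q^2 - 14q = 0, so q = 7. min AVC = 28.
The firm shuts down for any P below $28.

$28 per unit, at q = 7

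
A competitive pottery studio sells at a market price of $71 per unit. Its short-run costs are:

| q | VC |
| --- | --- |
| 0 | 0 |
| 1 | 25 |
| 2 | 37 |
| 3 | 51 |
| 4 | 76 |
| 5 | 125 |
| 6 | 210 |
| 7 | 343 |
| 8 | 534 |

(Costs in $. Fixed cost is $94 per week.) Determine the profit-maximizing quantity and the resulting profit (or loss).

Compute π = P·q − TC at each output: q=0: -94; q=1: -48; q=2: 11; q=3: 68; q=4: 114; q=5: 136; q=6: 122; q=7: 60; q=8: -60.
Profit is maximized at q = 5. AVC there is 125/5 = $25 ≤ P, so producing beats shutting down (which would give -$94).

q = 5; profit = $136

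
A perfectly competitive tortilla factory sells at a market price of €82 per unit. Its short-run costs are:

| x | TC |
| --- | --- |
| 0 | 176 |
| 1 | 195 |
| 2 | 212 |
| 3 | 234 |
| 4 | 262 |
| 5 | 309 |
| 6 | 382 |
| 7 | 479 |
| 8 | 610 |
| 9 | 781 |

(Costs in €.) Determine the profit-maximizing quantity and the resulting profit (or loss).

x = 6; profit = €110

Profit at each row (π = 82x − TC): x=0: -176; x=1: -113; x=2: -48; x=3: 12; x=4: 66; x=5: 101; x=6: 110; x=7: 95; x=8: 46; x=9: -43.
Profit is maximized at x = 6. AVC there is 206/6 = €34.33 ≤ P, so producing beats shutting down (which would give -€176).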